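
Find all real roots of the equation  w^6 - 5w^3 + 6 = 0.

Let u = w^3. The equation becomes u^2 - 5u + 6 = 0.
Factor: (u - 3)(u - 2) = 0, so u = 3 or u = 2.
w^3 = 3 gives w = (3)^(1/3) ~= 1.4422.
w^3 = 2 gives w = (2)^(1/3) ~= 1.2599.

w = 1.2599 or w = 1.4422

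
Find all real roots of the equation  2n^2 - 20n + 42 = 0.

n = 3 or n = 7

Factor: 2(n - 7)(n - 3) = 0.
So n = 7 or n = 3.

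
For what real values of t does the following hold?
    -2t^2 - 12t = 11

t = -4.8708 or t = -1.1292

Rearrange to standard form: -2t^2 - 12t - 11 = 0.
Discriminant: (-12)^2 - 4*(-2)*(-11) = 56.
Quadratic formula: t = (12 +/- sqrt(56)) / (-4).
So t = -3 - sqrt(14)/2 ~= -4.8708 or t = -3 + sqrt(14)/2 ~= -1.1292.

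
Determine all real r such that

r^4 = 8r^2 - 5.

Let u = r^2. The equation becomes u^2 - 8u + 5 = 0.
By the quadratic formula, u = sqrt(11) + 4 or u = 4 - sqrt(11).
r^2 = sqrt(11) + 4 gives r = +/-sqrt(sqrt(11) + 4) ~= +/-2.7049.
r^2 = 4 - sqrt(11) gives r = +/-sqrt(4 - sqrt(11)) ~= +/-0.8267.

r = -2.7049 or r = -0.8267 or r = 0.8267 or r = 2.7049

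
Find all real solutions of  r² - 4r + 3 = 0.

Factor: (r - 3)(r - 1) = 0.
So r = 3 or r = 1.

r = 1 or r = 3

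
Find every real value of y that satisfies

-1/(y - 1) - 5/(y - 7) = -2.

y = 1.3467 or y = 9.6533

Multiply both sides by (y - 1)(y - 7):
-(y - 7) - 5(y - 1) = -2(y - 1)(y - 7).
Expand and collect terms: -2y^2 + 22y - 26 = 0.
By the quadratic formula, y = (-22 +/- sqrt(276)) / -4, so y ~= 1.3467 or y ~= 9.6533.
Neither value makes a denominator zero (y != 1, y != 7), so both are valid.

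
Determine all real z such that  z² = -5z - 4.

Bring every term to one side: z² + 5z + 4 = 0.
Factor: (z + 1)(z + 4) = 0.
So z = -1 or z = -4.

z = -4 or z = -1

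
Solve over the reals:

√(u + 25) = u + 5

Square both sides: u + 25 = (u + 5)².
Expand and rearrange: u² + 9u = 0.
Solving gives u = 0 or u = -9.
Check each candidate in the original equation:
  u = 0: √(25) = 5, while u + 5 = 5 — valid.
  u = -9: √(16) = 4, while u + 5 = -4 — extraneous.

u = 0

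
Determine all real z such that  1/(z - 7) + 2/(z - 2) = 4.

Multiply both sides by (z - 7)(z - 2):
(z - 2) + 2(z - 7) = 4(z - 7)(z - 2).
Expand and collect terms: 4z² - 39z + 72 = 0.
By the quadratic formula, z = (39 ± √369) / 8, so z ≈ 7.2762 or z ≈ 2.4738.
Neither value makes a denominator zero (z ≠ 7, z ≠ 2), so both are valid.

z = 2.4738 or z = 7.2762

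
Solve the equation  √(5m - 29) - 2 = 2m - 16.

m = 9

Isolate the radical: √(5m - 29) = 2m - 14.
Square both sides: 5m - 29 = (2m - 14)².
Expand and rearrange: 4m² - 61m + 225 = 0.
Solving gives m = 9 or m = 6.25.
Check each candidate in the original equation:
  m = 9: √(16) = 4, while 2m - 14 = 4 — valid.
  m = 6.25: √(2.25) = 1.5, while 2m - 14 = -1.5 — extraneous.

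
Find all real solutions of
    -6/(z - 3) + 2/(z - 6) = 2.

Multiply both sides by (z - 3)(z - 6):
-6(z - 6) + 2(z - 3) = 2(z - 3)(z - 6).
Expand and collect terms: 2z^2 - 14z + 6 = 0.
By the quadratic formula, z = (14 +/- sqrt(148)) / 4, so z ~= 6.5414 or z ~= 0.4586.
Neither value makes a denominator zero (z != 3, z != 6), so both are valid.

z = 0.4586 or z = 6.5414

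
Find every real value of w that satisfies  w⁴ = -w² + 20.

Let u = w². The equation becomes u² + u - 20 = 0.
Factor: (u - 4)(u + 5) = 0, so u = 4 or u = -5.
w² = 4 gives w = ±2.
w² = -5 < 0 has no real solution.

w = -2 or w = 2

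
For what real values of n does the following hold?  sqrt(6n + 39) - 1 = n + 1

Isolate the radical: sqrt(6n + 39) = n + 2.
Square both sides: 6n + 39 = (n + 2)^2.
Expand and rearrange: n^2 - 2n - 35 = 0.
Solving gives n = 7 or n = -5.
Check each candidate in the original equation:
  n = 7: sqrt(81) = 9, while n + 2 = 9 — valid.
  n = -5: sqrt(9) = 3, while n + 2 = -3 — extraneous.

n = 7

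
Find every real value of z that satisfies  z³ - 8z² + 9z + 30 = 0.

Possible rational roots are divisors of 30. Testing z = 5 gives 0, so (z - 5) is a factor.
Divide: z³ - 8z² + 9z + 30 = (z - 5)(z² - 3z - 6).
Apply the quadratic formula to z² - 3z - 6 = 0: z = (3 ± √33)/2, i.e. z ≈ 4.3723 or z ≈ -1.3723.

z = -1.3723 or z = 4.3723 or z = 5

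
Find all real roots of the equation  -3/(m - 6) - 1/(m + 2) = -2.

Multiply both sides by (m - 6)(m + 2):
-3(m + 2) - (m - 6) = -2(m - 6)(m + 2).
Expand and collect terms: -2m^2 + 12m + 24 = 0.
By the quadratic formula, m = (-12 +/- sqrt(336)) / -4, so m ~= -1.5826 or m ~= 7.5826.
Neither value makes a denominator zero (m != 6, m != -2), so both are valid.

m = -1.5826 or m = 7.5826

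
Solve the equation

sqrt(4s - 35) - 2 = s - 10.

Isolate the radical: sqrt(4s - 35) = s - 8.
Square both sides: 4s - 35 = (s - 8)^2.
Expand and rearrange: s^2 - 20s + 99 = 0.
Solving gives s = 11 or s = 9.
Check each candidate in the original equation:
  s = 11: sqrt(9) = 3, while s - 8 = 3 — valid.
  s = 9: sqrt(1) = 1, while s - 8 = 1 — valid.

s = 9 or s = 11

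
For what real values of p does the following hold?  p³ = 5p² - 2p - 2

Rearrange: p³ - 5p² + 2p + 2 = 0.
Possible rational roots are divisors of 2. Testing p = 1 gives 0, so (p - 1) is a factor.
Divide: p³ - 5p² + 2p + 2 = (p - 1)(p² - 4p - 2).
Apply the quadratic formula to p² - 4p - 2 = 0: p = (4 ± √24)/2, i.e. p ≈ 4.4495 or p ≈ -0.4495.

p = -0.4495 or p = 1 or p = 4.4495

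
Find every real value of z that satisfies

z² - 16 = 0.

z = -4 or z = 4

Factor: (z + 4)(z - 4) = 0.
So z = -4 or z = 4.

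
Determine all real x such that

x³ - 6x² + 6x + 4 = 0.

Possible rational roots are divisors of 4. Testing x = 2 gives 0, so (x - 2) is a factor.
Divide: x³ - 6x² + 6x + 4 = (x - 2)(x² - 4x - 2).
Apply the quadratic formula to x² - 4x - 2 = 0: x = (4 ± √24)/2, i.e. x ≈ 4.4495 or x ≈ -0.4495.

x = -0.4495 or x = 2 or x = 4.4495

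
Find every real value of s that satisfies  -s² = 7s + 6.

Bring every term to one side: -s² - 7s - 6 = 0.
Factor: -1(s + 1)(s + 6) = 0.
So s = -1 or s = -6.

s = -6 or s = -1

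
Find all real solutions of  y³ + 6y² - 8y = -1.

Rearrange: y³ + 6y² - 8y + 1 = 0.
Possible rational roots are divisors of 1. Testing y = 1 gives 0, so (y - 1) is a factor.
Divide: y³ + 6y² - 8y + 1 = (y - 1)(y² + 7y - 1).
Apply the quadratic formula to y² + 7y - 1 = 0: y = (-7 ± √53)/2, i.e. y ≈ 0.1401 or y ≈ -7.1401.

y = -7.1401 or y = 0.1401 or y = 1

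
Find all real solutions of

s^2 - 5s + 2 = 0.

Discriminant: (-5)^2 - 4*1*2 = 17.
Quadratic formula: s = (5 +/- sqrt(17)) / 2.
So s = sqrt(17)/2 + 5/2 ~= 4.5616 or s = 5/2 - sqrt(17)/2 ~= 0.4384.

s = 0.4384 or s = 4.5616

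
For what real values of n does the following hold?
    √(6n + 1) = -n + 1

n = 0

Square both sides: 6n + 1 = (-n + 1)².
Expand and rearrange: n² - 8n = 0.
Solving gives n = 8 or n = 0.
Check each candidate in the original equation:
  n = 8: √(49) = 7, while -n + 1 = -7 — extraneous.
  n = 0: √(1) = 1, while -n + 1 = 1 — valid.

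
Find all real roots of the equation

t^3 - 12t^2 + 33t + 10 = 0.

Possible rational roots are divisors of 10. Testing t = 5 gives 0, so (t - 5) is a factor.
Divide: t^3 - 12t^2 + 33t + 10 = (t - 5)(t^2 - 7t - 2).
Apply the quadratic formula to t^2 - 7t - 2 = 0: t = (7 +/- sqrt(57))/2, i.e. t ~= 7.2749 or t ~= -0.2749.

t = -0.2749 or t = 5 or t = 7.2749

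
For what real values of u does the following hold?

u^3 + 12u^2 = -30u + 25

Rearrange: u^3 + 12u^2 + 30u - 25 = 0.
Possible rational roots are divisors of -25. Testing u = -5 gives 0, so (u + 5) is a factor.
Divide: u^3 + 12u^2 + 30u - 25 = (u + 5)(u^2 + 7u - 5).
Apply the quadratic formula to u^2 + 7u - 5 = 0: u = (-7 +/- sqrt(69))/2, i.e. u ~= 0.6533 or u ~= -7.6533.

u = -7.6533 or u = -5 or u = 0.6533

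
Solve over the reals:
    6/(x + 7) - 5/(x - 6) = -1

x = -11.6771 or x = 9.6771

Multiply both sides by (x + 7)(x - 6):
6(x - 6) - 5(x + 7) = -(x + 7)(x - 6).
Expand and collect terms: -x^2 - 2x + 113 = 0.
By the quadratic formula, x = (2 +/- sqrt(456)) / -2, so x ~= -11.6771 or x ~= 9.6771.
Neither value makes a denominator zero (x != -7, x != 6), so both are valid.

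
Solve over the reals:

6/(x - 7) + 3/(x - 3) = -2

Multiply both sides by (x - 7)(x - 3):
6(x - 3) + 3(x - 7) = -2(x - 7)(x - 3).
Expand and collect terms: -2x^2 + 11x - 3 = 0.
By the quadratic formula, x = (-11 +/- sqrt(97)) / -4, so x ~= 0.2878 or x ~= 5.2122.
Neither value makes a denominator zero (x != 7, x != 3), so both are valid.

x = 0.2878 or x = 5.2122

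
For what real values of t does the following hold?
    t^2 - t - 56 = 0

t = -7 or t = 8

Factor: (t + 7)(t - 8) = 0.
So t = -7 or t = 8.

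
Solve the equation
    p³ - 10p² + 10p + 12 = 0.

Possible rational roots are divisors of 12. Testing p = 2 gives 0, so (p - 2) is a factor.
Divide: p³ - 10p² + 10p + 12 = (p - 2)(p² - 8p - 6).
Apply the quadratic formula to p² - 8p - 6 = 0: p = (8 ± √88)/2, i.e. p ≈ 8.6904 or p ≈ -0.6904.

p = -0.6904 or p = 2 or p = 8.6904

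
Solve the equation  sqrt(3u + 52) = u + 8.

Square both sides: 3u + 52 = (u + 8)^2.
Expand and rearrange: u^2 + 13u + 12 = 0.
Solving gives u = -1 or u = -12.
Check each candidate in the original equation:
  u = -1: sqrt(49) = 7, while u + 8 = 7 — valid.
  u = -12: sqrt(16) = 4, while u + 8 = -4 — extraneous.

u = -1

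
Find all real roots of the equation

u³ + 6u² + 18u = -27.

Rearrange: u³ + 6u² + 18u + 27 = 0.
Possible rational roots are divisors of 27. Testing u = -3 gives 0, so (u + 3) is a factor.
Divide: u³ + 6u² + 18u + 27 = (u + 3)(u² + 3u + 9).
The quadratic u² + 3u + 9 has discriminant -27 < 0, so no further real roots.

u = -3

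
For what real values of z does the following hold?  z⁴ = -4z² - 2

No real solutions.

Let u = z². The equation becomes u² + 4u + 2 = 0.
By the quadratic formula, u = -2 + √(2) or u = -2 - √(2).
z² = -2 + √(2) < 0 has no real solution.
z² = -2 - √(2) < 0 has no real solution.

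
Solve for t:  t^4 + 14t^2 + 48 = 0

Let u = t^2. The equation becomes u^2 + 14u + 48 = 0.
Factor: (u + 8)(u + 6) = 0, so u = -8 or u = -6.
t^2 = -8 < 0 has no real solution.
t^2 = -6 < 0 has no real solution.

No real solutions.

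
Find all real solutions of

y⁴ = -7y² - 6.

Let u = y². The equation becomes u² + 7u + 6 = 0.
Factor: (u + 1)(u + 6) = 0, so u = -1 or u = -6.
y² = -1 < 0 has no real solution.
y² = -6 < 0 has no real solution.

No real solutions.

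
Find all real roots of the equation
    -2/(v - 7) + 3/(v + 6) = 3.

Multiply both sides by (v - 7)(v + 6):
-2(v + 6) + 3(v - 7) = 3(v - 7)(v + 6).
Expand and collect terms: 3v² - 4v - 93 = 0.
By the quadratic formula, v = (4 ± √1132) / 6, so v ≈ 6.2742 or v ≈ -4.9409.
Neither value makes a denominator zero (v ≠ 7, v ≠ -6), so both are valid.

v = -4.9409 or v = 6.2742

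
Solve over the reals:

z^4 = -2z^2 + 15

Let u = z^2. The equation becomes u^2 + 2u - 15 = 0.
Factor: (u + 5)(u - 3) = 0, so u = -5 or u = 3.
z^2 = -5 < 0 has no real solution.
z^2 = 3 gives z = +/-sqrt(3) ~= +/-1.7321.

z = -1.7321 or z = 1.7321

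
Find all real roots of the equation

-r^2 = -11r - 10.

Rearrange to standard form: -r^2 + 11r + 10 = 0.
Discriminant: (11)^2 - 4*(-1)*10 = 161.
Quadratic formula: r = (-11 +/- sqrt(161)) / (-2).
So r = 11/2 - sqrt(161)/2 ~= -0.8443 or r = 11/2 + sqrt(161)/2 ~= 11.8443.

r = -0.8443 or r = 11.8443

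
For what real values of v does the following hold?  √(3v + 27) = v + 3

v = 3

Square both sides: 3v + 27 = (v + 3)².
Expand and rearrange: v² + 3v - 18 = 0.
Solving gives v = 3 or v = -6.
Check each candidate in the original equation:
  v = 3: √(36) = 6, while v + 3 = 6 — valid.
  v = -6: √(9) = 3, while v + 3 = -3 — extraneous.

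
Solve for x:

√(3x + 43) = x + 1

x = 7

Square both sides: 3x + 43 = (x + 1)².
Expand and rearrange: x² - x - 42 = 0.
Solving gives x = 7 or x = -6.
Check each candidate in the original equation:
  x = 7: √(64) = 8, while x + 1 = 8 — valid.
  x = -6: √(25) = 5, while x + 1 = -5 — extraneous.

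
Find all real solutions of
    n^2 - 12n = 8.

Rearrange to standard form: n^2 - 12n - 8 = 0.
Discriminant: (-12)^2 - 4*1*(-8) = 176.
Quadratic formula: n = (12 +/- sqrt(176)) / 2.
So n = 6 + 2*sqrt(11) ~= 12.6332 or n = 6 - 2*sqrt(11) ~= -0.6332.

n = -0.6332 or n = 12.6332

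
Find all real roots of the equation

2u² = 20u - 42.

Bring every term to one side: 2u² - 20u + 42 = 0.
Factor: 2(u - 7)(u - 3) = 0.
So u = 7 or u = 3.

u = 3 or u = 7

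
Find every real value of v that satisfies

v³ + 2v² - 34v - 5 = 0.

Possible rational roots are divisors of -5. Testing v = 5 gives 0, so (v - 5) is a factor.
Divide: v³ + 2v² - 34v - 5 = (v - 5)(v² + 7v + 1).
Apply the quadratic formula to v² + 7v + 1 = 0: v = (-7 ± √45)/2, i.e. v ≈ -0.1459 or v ≈ -6.8541.

v = -6.8541 or v = -0.1459 or v = 5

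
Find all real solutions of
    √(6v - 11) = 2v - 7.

v = 6

Square both sides: 6v - 11 = (2v - 7)².
Expand and rearrange: 4v² - 34v + 60 = 0.
Solving gives v = 6 or v = 2.5.
Check each candidate in the original equation:
  v = 6: √(25) = 5, while 2v - 7 = 5 — valid.
  v = 2.5: √(4) = 2, while 2v - 7 = -2 — extraneous.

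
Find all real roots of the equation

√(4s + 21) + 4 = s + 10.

Isolate the radical: √(4s + 21) = s + 6.
Square both sides: 4s + 21 = (s + 6)².
Expand and rearrange: s² + 8s + 15 = 0.
Solving gives s = -3 or s = -5.
Check each candidate in the original equation:
  s = -3: √(9) = 3, while s + 6 = 3 — valid.
  s = -5: √(1) = 1, while s + 6 = 1 — valid.

s = -5 or s = -3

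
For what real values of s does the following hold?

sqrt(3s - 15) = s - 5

Square both sides: 3s - 15 = (s - 5)^2.
Expand and rearrange: s^2 - 13s + 40 = 0.
Solving gives s = 8 or s = 5.
Check each candidate in the original equation:
  s = 8: sqrt(9) = 3, while s - 5 = 3 — valid.
  s = 5: sqrt(0) = 0, while s - 5 = 0 — valid.

s = 5 or s = 8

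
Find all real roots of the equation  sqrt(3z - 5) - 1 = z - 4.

z = 7

Isolate the radical: sqrt(3z - 5) = z - 3.
Square both sides: 3z - 5 = (z - 3)^2.
Expand and rearrange: z^2 - 9z + 14 = 0.
Solving gives z = 7 or z = 2.
Check each candidate in the original equation:
  z = 7: sqrt(16) = 4, while z - 3 = 4 — valid.
  z = 2: sqrt(1) = 1, while z - 3 = -1 — extraneous.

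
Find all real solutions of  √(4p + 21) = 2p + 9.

p = -3

Square both sides: 4p + 21 = (2p + 9)².
Expand and rearrange: 4p² + 32p + 60 = 0.
Solving gives p = -3 or p = -5.
Check each candidate in the original equation:
  p = -3: √(9) = 3, while 2p + 9 = 3 — valid.
  p = -5: √(1) = 1, while 2p + 9 = -1 — extraneous.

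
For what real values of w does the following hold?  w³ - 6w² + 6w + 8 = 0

Possible rational roots are divisors of 8. Testing w = 4 gives 0, so (w - 4) is a factor.
Divide: w³ - 6w² + 6w + 8 = (w - 4)(w² - 2w - 2).
Apply the quadratic formula to w² - 2w - 2 = 0: w = (2 ± √12)/2, i.e. w ≈ 2.7321 or w ≈ -0.7321.

w = -0.7321 or w = 2.7321 or w = 4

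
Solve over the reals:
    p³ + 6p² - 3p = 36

Rearrange: p³ + 6p² - 3p - 36 = 0.
Possible rational roots are divisors of -36. Testing p = -3 gives 0, so (p + 3) is a factor.
Divide: p³ + 6p² - 3p - 36 = (p + 3)(p² + 3p - 12).
Apply the quadratic formula to p² + 3p - 12 = 0: p = (-3 ± √57)/2, i.e. p ≈ 2.2749 or p ≈ -5.2749.

p = -5.2749 or p = -3 or p = 2.2749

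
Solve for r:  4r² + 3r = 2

r = -1.1754 or r = 0.4254

Rearrange to standard form: 4r² + 3r - 2 = 0.
Discriminant: (3)² − 4·4·(-2) = 41.
Quadratic formula: r = (-3 ± √41) / 8.
So r = -3/8 + √(41)/8 ≈ 0.4254 or r = -√(41)/8 - 3/8 ≈ -1.1754.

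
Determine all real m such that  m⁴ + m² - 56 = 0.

Let u = m². The equation becomes u² + u - 56 = 0.
Factor: (u + 8)(u - 7) = 0, so u = -8 or u = 7.
m² = -8 < 0 has no real solution.
m² = 7 gives m = ±√(7) ≈ ±2.6458.

m = -2.6458 or m = 2.6458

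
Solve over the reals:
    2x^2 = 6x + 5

Rearrange to standard form: 2x^2 - 6x - 5 = 0.
Discriminant: (-6)^2 - 4*2*(-5) = 76.
Quadratic formula: x = (6 +/- sqrt(76)) / 4.
So x = 3/2 + sqrt(19)/2 ~= 3.6794 or x = 3/2 - sqrt(19)/2 ~= -0.6794.

x = -0.6794 or x = 3.6794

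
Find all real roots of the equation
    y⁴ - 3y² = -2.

y = -1.4142 or y = -1 or y = 1 or y = 1.4142

Let u = y². The equation becomes u² - 3u + 2 = 0.
Factor: (u - 1)(u - 2) = 0, so u = 1 or u = 2.
y² = 1 gives y = ±1.
y² = 2 gives y = ±√(2) ≈ ±1.4142.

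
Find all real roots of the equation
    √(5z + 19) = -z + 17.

Square both sides: 5z + 19 = (-z + 17)².
Expand and rearrange: z² - 39z + 270 = 0.
Solving gives z = 30 or z = 9.
Check each candidate in the original equation:
  z = 30: √(169) = 13, while -z + 17 = -13 — extraneous.
  z = 9: √(64) = 8, while -z + 17 = 8 — valid.

z = 9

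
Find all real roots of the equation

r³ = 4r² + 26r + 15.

Rearrange: r³ - 4r² - 26r - 15 = 0.
Possible rational roots are divisors of -15. Testing r = -3 gives 0, so (r + 3) is a factor.
Divide: r³ - 4r² - 26r - 15 = (r + 3)(r² - 7r - 5).
Apply the quadratic formula to r² - 7r - 5 = 0: r = (7 ± √69)/2, i.e. r ≈ 7.6533 or r ≈ -0.6533.

r = -3 or r = -0.6533 or r = 7.6533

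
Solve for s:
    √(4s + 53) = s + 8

Square both sides: 4s + 53 = (s + 8)².
Expand and rearrange: s² + 12s + 11 = 0.
Solving gives s = -1 or s = -11.
Check each candidate in the original equation:
  s = -1: √(49) = 7, while s + 8 = 7 — valid.
  s = -11: √(9) = 3, while s + 8 = -3 — extraneous.

s = -1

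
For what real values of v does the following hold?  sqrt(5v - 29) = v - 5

v = 6 or v = 9

Square both sides: 5v - 29 = (v - 5)^2.
Expand and rearrange: v^2 - 15v + 54 = 0.
Solving gives v = 9 or v = 6.
Check each candidate in the original equation:
  v = 9: sqrt(16) = 4, while v - 5 = 4 — valid.
  v = 6: sqrt(1) = 1, while v - 5 = 1 — valid.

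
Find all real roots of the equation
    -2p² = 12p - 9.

Rearrange to standard form: -2p² - 12p + 9 = 0.
Discriminant: (-12)² − 4·(-2)·9 = 216.
Quadratic formula: p = (12 ± √216) / (-4).
So p = -3·√(6)/2 - 3 ≈ -6.6742 or p = -3 + 3·√(6)/2 ≈ 0.6742.

p = -6.6742 or p = 0.6742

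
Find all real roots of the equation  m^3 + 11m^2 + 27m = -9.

m = -7.6056 or m = -3 or m = -0.3944

Rearrange: m^3 + 11m^2 + 27m + 9 = 0.
Possible rational roots are divisors of 9. Testing m = -3 gives 0, so (m + 3) is a factor.
Divide: m^3 + 11m^2 + 27m + 9 = (m + 3)(m^2 + 8m + 3).
Apply the quadratic formula to m^2 + 8m + 3 = 0: m = (-8 +/- sqrt(52))/2, i.e. m ~= -0.3944 or m ~= -7.6056.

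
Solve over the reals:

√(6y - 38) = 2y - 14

y = 9

Square both sides: 6y - 38 = (2y - 14)².
Expand and rearrange: 4y² - 62y + 234 = 0.
Solving gives y = 9 or y = 6.5.
Check each candidate in the original equation:
  y = 9: √(16) = 4, while 2y - 14 = 4 — valid.
  y = 6.5: √(1) = 1, while 2y - 14 = -1 — extraneous.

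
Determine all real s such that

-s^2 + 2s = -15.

s = -3 or s = 5

Bring every term to one side: -s^2 + 2s + 15 = 0.
Factor: -1(s + 3)(s - 5) = 0.
So s = -3 or s = 5.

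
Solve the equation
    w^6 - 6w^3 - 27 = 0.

Let u = w^3. The equation becomes u^2 - 6u - 27 = 0.
Factor: (u - 9)(u + 3) = 0, so u = 9 or u = -3.
w^3 = 9 gives w = (9)^(1/3) ~= 2.0801.
w^3 = -3 gives w = -(3)^(1/3) ~= -1.4422.

w = -1.4422 or w = 2.0801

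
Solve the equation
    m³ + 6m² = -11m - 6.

Rearrange: m³ + 6m² + 11m + 6 = 0.
Possible rational roots are divisors of 6. Testing m = -2 gives 0, so (m + 2) is a factor.
Divide: m³ + 6m² + 11m + 6 = (m + 2)(m² + 4m + 3).
Factor the quadratic: m = -1 or m = -3.

m = -3 or m = -2 or m = -1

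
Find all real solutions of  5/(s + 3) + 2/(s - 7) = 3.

Multiply both sides by (s + 3)(s - 7):
5(s - 7) + 2(s + 3) = 3(s + 3)(s - 7).
Expand and collect terms: 3s² - 19s - 34 = 0.
By the quadratic formula, s = (19 ± √769) / 6, so s ≈ 7.7885 or s ≈ -1.4551.
Neither value makes a denominator zero (s ≠ -3, s ≠ 7), so both are valid.

s = -1.4551 or s = 7.7885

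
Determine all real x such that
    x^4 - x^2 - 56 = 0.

x = -2.8284 or x = 2.8284

Let u = x^2. The equation becomes u^2 - u - 56 = 0.
Factor: (u + 7)(u - 8) = 0, so u = -7 or u = 8.
x^2 = -7 < 0 has no real solution.
x^2 = 8 gives x = +/-2*sqrt(2) ~= +/-2.8284.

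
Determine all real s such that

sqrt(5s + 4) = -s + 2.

s = 0

Square both sides: 5s + 4 = (-s + 2)^2.
Expand and rearrange: s^2 - 9s = 0.
Solving gives s = 9 or s = 0.
Check each candidate in the original equation:
  s = 9: sqrt(49) = 7, while -s + 2 = -7 — extraneous.
  s = 0: sqrt(4) = 2, while -s + 2 = 2 — valid.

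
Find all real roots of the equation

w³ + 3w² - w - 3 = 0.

w = -3 or w = -1 or w = 1

Possible rational roots are divisors of -3. Testing w = 1 gives 0, so (w - 1) is a factor.
Divide: w³ + 3w² - w - 3 = (w - 1)(w² + 4w + 3).
Factor the quadratic: w = -1 or w = -3.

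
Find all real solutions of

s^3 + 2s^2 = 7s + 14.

s = -2.6458 or s = -2 or s = 2.6458

Rearrange: s^3 + 2s^2 - 7s - 14 = 0.
Possible rational roots are divisors of -14. Testing s = -2 gives 0, so (s + 2) is a factor.
Divide: s^3 + 2s^2 - 7s - 14 = (s + 2)(s^2 - 7).
Apply the quadratic formula to s^2 - 7 = 0: s = (0 +/- sqrt(28))/2, i.e. s ~= 2.6458 or s ~= -2.6458.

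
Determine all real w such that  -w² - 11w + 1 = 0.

w = -11.0902 or w = 0.0902

Discriminant: (-11)² − 4·(-1)·1 = 125.
Quadratic formula: w = (11 ± √125) / (-2).
So w = -5·√(5)/2 - 11/2 ≈ -11.0902 or w = -11/2 + 5·√(5)/2 ≈ 0.0902.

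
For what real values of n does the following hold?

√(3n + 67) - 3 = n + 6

Isolate the radical: √(3n + 67) = n + 9.
Square both sides: 3n + 67 = (n + 9)².
Expand and rearrange: n² + 15n + 14 = 0.
Solving gives n = -1 or n = -14.
Check each candidate in the original equation:
  n = -1: √(64) = 8, while n + 9 = 8 — valid.
  n = -14: √(25) = 5, while n + 9 = -5 — extraneous.

n = -1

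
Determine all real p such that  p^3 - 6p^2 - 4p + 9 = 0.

Possible rational roots are divisors of 9. Testing p = 1 gives 0, so (p - 1) is a factor.
Divide: p^3 - 6p^2 - 4p + 9 = (p - 1)(p^2 - 5p - 9).
Apply the quadratic formula to p^2 - 5p - 9 = 0: p = (5 +/- sqrt(61))/2, i.e. p ~= 6.4051 or p ~= -1.4051.

p = -1.4051 or p = 1 or p = 6.4051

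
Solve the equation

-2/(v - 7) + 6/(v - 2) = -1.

v = -3 or v = 8

Multiply both sides by (v - 7)(v - 2):
-2(v - 2) + 6(v - 7) = -(v - 7)(v - 2).
Expand and collect terms: -v² + 5v + 24 = 0.
Factor or apply the quadratic formula: v = -3 or v = 8.
Neither value makes a denominator zero (v ≠ 7, v ≠ 2), so both are valid.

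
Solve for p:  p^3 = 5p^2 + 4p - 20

p = -2 or p = 2 or p = 5

Rearrange: p^3 - 5p^2 - 4p + 20 = 0.
Possible rational roots are divisors of 20. Testing p = 2 gives 0, so (p - 2) is a factor.
Divide: p^3 - 5p^2 - 4p + 20 = (p - 2)(p^2 - 3p - 10).
Factor the quadratic: p = 5 or p = -2.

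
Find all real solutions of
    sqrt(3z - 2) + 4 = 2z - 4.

Isolate the radical: sqrt(3z - 2) = 2z - 8.
Square both sides: 3z - 2 = (2z - 8)^2.
Expand and rearrange: 4z^2 - 35z + 66 = 0.
Solving gives z = 6 or z = 2.75.
Check each candidate in the original equation:
  z = 6: sqrt(16) = 4, while 2z - 8 = 4 — valid.
  z = 2.75: sqrt(6.25) = 2.5, while 2z - 8 = -2.5 — extraneous.

z = 6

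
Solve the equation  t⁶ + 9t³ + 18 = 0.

Let u = t³. The equation becomes u² + 9u + 18 = 0.
Factor: (u + 3)(u + 6) = 0, so u = -3 or u = -6.
t³ = -3 gives t = -∛(3) ≈ -1.4422.
t³ = -6 gives t = -∛(6) ≈ -1.8171.

t = -1.8171 or t = -1.4422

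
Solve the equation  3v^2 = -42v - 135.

v = -9 or v = -5

Bring every term to one side: 3v^2 + 42v + 135 = 0.
Factor: 3(v + 5)(v + 9) = 0.
So v = -5 or v = -9.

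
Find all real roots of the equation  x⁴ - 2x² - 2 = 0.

Let u = x². The equation becomes u² - 2u - 2 = 0.
By the quadratic formula, u = 1 + √(3) or u = 1 - √(3).
x² = 1 + √(3) gives x = ±√(1 + √(3)) ≈ ±1.6529.
x² = 1 - √(3) < 0 has no real solution.

x = -1.6529 or x = 1.6529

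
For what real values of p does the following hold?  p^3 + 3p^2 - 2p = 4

p = -3.2361 or p = -1 or p = 1.2361

Rearrange: p^3 + 3p^2 - 2p - 4 = 0.
Possible rational roots are divisors of -4. Testing p = -1 gives 0, so (p + 1) is a factor.
Divide: p^3 + 3p^2 - 2p - 4 = (p + 1)(p^2 + 2p - 4).
Apply the quadratic formula to p^2 + 2p - 4 = 0: p = (-2 +/- sqrt(20))/2, i.e. p ~= 1.2361 or p ~= -3.2361.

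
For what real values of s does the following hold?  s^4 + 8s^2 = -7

No real solutions.

Let u = s^2. The equation becomes u^2 + 8u + 7 = 0.
Factor: (u + 1)(u + 7) = 0, so u = -1 or u = -7.
s^2 = -1 < 0 has no real solution.
s^2 = -7 < 0 has no real solution.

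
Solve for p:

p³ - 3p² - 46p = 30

Rearrange: p³ - 3p² - 46p - 30 = 0.
Possible rational roots are divisors of -30. Testing p = -5 gives 0, so (p + 5) is a factor.
Divide: p³ - 3p² - 46p - 30 = (p + 5)(p² - 8p - 6).
Apply the quadratic formula to p² - 8p - 6 = 0: p = (8 ± √88)/2, i.e. p ≈ 8.6904 or p ≈ -0.6904.

p = -5 or p = -0.6904 or p = 8.6904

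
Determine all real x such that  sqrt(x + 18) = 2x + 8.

x = -2

Square both sides: x + 18 = (2x + 8)^2.
Expand and rearrange: 4x^2 + 31x + 46 = 0.
Solving gives x = -2 or x = -5.75.
Check each candidate in the original equation:
  x = -2: sqrt(16) = 4, while 2x + 8 = 4 — valid.
  x = -5.75: sqrt(12.25) = 3.5, while 2x + 8 = -3.5 — extraneous.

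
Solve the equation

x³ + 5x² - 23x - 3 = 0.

Possible rational roots are divisors of -3. Testing x = 3 gives 0, so (x - 3) is a factor.
Divide: x³ + 5x² - 23x - 3 = (x - 3)(x² + 8x + 1).
Apply the quadratic formula to x² + 8x + 1 = 0: x = (-8 ± √60)/2, i.e. x ≈ -0.127 or x ≈ -7.873.

x = -7.873 or x = -0.127 or x = 3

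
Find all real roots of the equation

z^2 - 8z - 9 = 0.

Factor: (z + 1)(z - 9) = 0.
So z = -1 or z = 9.

z = -1 or z = 9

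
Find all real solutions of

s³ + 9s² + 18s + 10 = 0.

Possible rational roots are divisors of 10. Testing s = -1 gives 0, so (s + 1) is a factor.
Divide: s³ + 9s² + 18s + 10 = (s + 1)(s² + 8s + 10).
Apply the quadratic formula to s² + 8s + 10 = 0: s = (-8 ± √24)/2, i.e. s ≈ -1.5505 or s ≈ -6.4495.

s = -6.4495 or s = -1.5505 or s = -1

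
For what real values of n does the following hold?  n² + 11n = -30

n = -6 or n = -5

Bring every term to one side: n² + 11n + 30 = 0.
Factor: (n + 6)(n + 5) = 0.
So n = -6 or n = -5.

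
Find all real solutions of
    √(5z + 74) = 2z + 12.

Square both sides: 5z + 74 = (2z + 12)².
Expand and rearrange: 4z² + 43z + 70 = 0.
Solving gives z = -2 or z = -8.75.
Check each candidate in the original equation:
  z = -2: √(64) = 8, while 2z + 12 = 8 — valid.
  z = -8.75: √(30.25) = 5.5, while 2z + 12 = -5.5 — extraneous.

z = -2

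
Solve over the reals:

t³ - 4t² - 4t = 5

t = 5

Rearrange: t³ - 4t² - 4t - 5 = 0.
Possible rational roots are divisors of -5. Testing t = 5 gives 0, so (t - 5) is a factor.
Divide: t³ - 4t² - 4t - 5 = (t - 5)(t² + t + 1).
The quadratic t² + t + 1 has discriminant -3 < 0, so no further real roots.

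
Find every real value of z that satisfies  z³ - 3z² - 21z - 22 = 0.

Possible rational roots are divisors of -22. Testing z = -2 gives 0, so (z + 2) is a factor.
Divide: z³ - 3z² - 21z - 22 = (z + 2)(z² - 5z - 11).
Apply the quadratic formula to z² - 5z - 11 = 0: z = (5 ± √69)/2, i.e. z ≈ 6.6533 or z ≈ -1.6533.

z = -2 or z = -1.6533 or z = 6.6533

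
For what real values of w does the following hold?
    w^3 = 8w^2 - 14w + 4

w = 0.3542 or w = 2 or w = 5.6458

Rearrange: w^3 - 8w^2 + 14w - 4 = 0.
Possible rational roots are divisors of -4. Testing w = 2 gives 0, so (w - 2) is a factor.
Divide: w^3 - 8w^2 + 14w - 4 = (w - 2)(w^2 - 6w + 2).
Apply the quadratic formula to w^2 - 6w + 2 = 0: w = (6 +/- sqrt(28))/2, i.e. w ~= 5.6458 or w ~= 0.3542.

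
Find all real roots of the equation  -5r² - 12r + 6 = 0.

r = -2.8248 or r = 0.4248

Discriminant: (-12)² − 4·(-5)·6 = 264.
Quadratic formula: r = (12 ± √264) / (-10).
So r = -√(66)/5 - 6/5 ≈ -2.8248 or r = -6/5 + √(66)/5 ≈ 0.4248.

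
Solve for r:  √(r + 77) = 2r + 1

r = 4

Square both sides: r + 77 = (2r + 1)².
Expand and rearrange: 4r² + 3r - 76 = 0.
Solving gives r = 4 or r = -4.75.
Check each candidate in the original equation:
  r = 4: √(81) = 9, while 2r + 1 = 9 — valid.
  r = -4.75: √(72.25) = 8.5, while 2r + 1 = -8.5 — extraneous.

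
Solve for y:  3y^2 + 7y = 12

Rearrange to standard form: 3y^2 + 7y - 12 = 0.
Discriminant: (7)^2 - 4*3*(-12) = 193.
Quadratic formula: y = (-7 +/- sqrt(193)) / 6.
So y = -7/6 + sqrt(193)/6 ~= 1.1487 or y = -sqrt(193)/6 - 7/6 ~= -3.4821.

y = -3.4821 or y = 1.1487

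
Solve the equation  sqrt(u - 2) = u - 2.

u = 2 or u = 3

Square both sides: u - 2 = (u - 2)^2.
Expand and rearrange: u^2 - 5u + 6 = 0.
Solving gives u = 3 or u = 2.
Check each candidate in the original equation:
  u = 3: sqrt(1) = 1, while u - 2 = 1 — valid.
  u = 2: sqrt(0) = 0, while u - 2 = 0 — valid.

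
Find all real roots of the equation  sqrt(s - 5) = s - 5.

Square both sides: s - 5 = (s - 5)^2.
Expand and rearrange: s^2 - 11s + 30 = 0.
Solving gives s = 6 or s = 5.
Check each candidate in the original equation:
  s = 6: sqrt(1) = 1, while s - 5 = 1 — valid.
  s = 5: sqrt(0) = 0, while s - 5 = 0 — valid.

s = 5 or s = 6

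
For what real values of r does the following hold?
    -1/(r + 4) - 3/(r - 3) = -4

r = -3.7749 or r = 3.7749

Multiply both sides by (r + 4)(r - 3):
-(r - 3) - 3(r + 4) = -4(r + 4)(r - 3).
Expand and collect terms: -4r² + 57 = 0.
By the quadratic formula, r = (0 ± √912) / -8, so r ≈ -3.7749 or r ≈ 3.7749.
Neither value makes a denominator zero (r ≠ -4, r ≠ 3), so both are valid.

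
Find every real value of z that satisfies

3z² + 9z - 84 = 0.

z = -7 or z = 4

Factor: 3(z - 4)(z + 7) = 0.
So z = 4 or z = -7.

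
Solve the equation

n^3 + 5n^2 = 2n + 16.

Rearrange: n^3 + 5n^2 - 2n - 16 = 0.
Possible rational roots are divisors of -16. Testing n = -2 gives 0, so (n + 2) is a factor.
Divide: n^3 + 5n^2 - 2n - 16 = (n + 2)(n^2 + 3n - 8).
Apply the quadratic formula to n^2 + 3n - 8 = 0: n = (-3 +/- sqrt(41))/2, i.e. n ~= 1.7016 or n ~= -4.7016.

n = -4.7016 or n = -2 or n = 1.7016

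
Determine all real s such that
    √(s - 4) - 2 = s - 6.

s = 4 or s = 5

Isolate the radical: √(s - 4) = s - 4.
Square both sides: s - 4 = (s - 4)².
Expand and rearrange: s² - 9s + 20 = 0.
Solving gives s = 5 or s = 4.
Check each candidate in the original equation:
  s = 5: √(1) = 1, while s - 4 = 1 — valid.
  s = 4: √(0) = 0, while s - 4 = 0 — valid.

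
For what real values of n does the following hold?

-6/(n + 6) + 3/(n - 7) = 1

Multiply both sides by (n + 6)(n - 7):
-6(n - 7) + 3(n + 6) = (n + 6)(n - 7).
Expand and collect terms: n² + 2n - 102 = 0.
By the quadratic formula, n = (-2 ± √412) / 2, so n ≈ 9.1489 or n ≈ -11.1489.
Neither value makes a denominator zero (n ≠ -6, n ≠ 7), so both are valid.

n = -11.1489 or n = 9.1489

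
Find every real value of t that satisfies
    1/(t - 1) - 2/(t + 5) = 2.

Multiply both sides by (t - 1)(t + 5):
(t + 5) - 2(t - 1) = 2(t - 1)(t + 5).
Expand and collect terms: 2t^2 + 9t - 17 = 0.
By the quadratic formula, t = (-9 +/- sqrt(217)) / 4, so t ~= 1.4327 or t ~= -5.9327.
Neither value makes a denominator zero (t != 1, t != -5), so both are valid.

t = -5.9327 or t = 1.4327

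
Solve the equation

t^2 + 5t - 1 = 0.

Discriminant: (5)^2 - 4*1*(-1) = 29.
Quadratic formula: t = (-5 +/- sqrt(29)) / 2.
So t = -5/2 + sqrt(29)/2 ~= 0.1926 or t = -sqrt(29)/2 - 5/2 ~= -5.1926.

t = -5.1926 or t = 0.1926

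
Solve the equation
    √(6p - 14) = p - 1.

Square both sides: 6p - 14 = (p - 1)².
Expand and rearrange: p² - 8p + 15 = 0.
Solving gives p = 5 or p = 3.
Check each candidate in the original equation:
  p = 5: √(16) = 4, while p - 1 = 4 — valid.
  p = 3: √(4) = 2, while p - 1 = 2 — valid.

p = 3 or p = 5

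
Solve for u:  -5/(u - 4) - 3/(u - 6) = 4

u = 2.4189 or u = 5.5811

Multiply both sides by (u - 4)(u - 6):
-5(u - 6) - 3(u - 4) = 4(u - 4)(u - 6).
Expand and collect terms: 4u² - 32u + 54 = 0.
By the quadratic formula, u = (32 ± √160) / 8, so u ≈ 5.5811 or u ≈ 2.4189.
Neither value makes a denominator zero (u ≠ 4, u ≠ 6), so both are valid.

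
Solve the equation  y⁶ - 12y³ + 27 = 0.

y = 1.4422 or y = 2.0801

Let u = y³. The equation becomes u² - 12u + 27 = 0.
Factor: (u - 3)(u - 9) = 0, so u = 3 or u = 9.
y³ = 3 gives y = ∛(3) ≈ 1.4422.
y³ = 9 gives y = ∛(9) ≈ 2.0801.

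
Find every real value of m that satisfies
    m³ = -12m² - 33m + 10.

Rearrange: m³ + 12m² + 33m - 10 = 0.
Possible rational roots are divisors of -10. Testing m = -5 gives 0, so (m + 5) is a factor.
Divide: m³ + 12m² + 33m - 10 = (m + 5)(m² + 7m - 2).
Apply the quadratic formula to m² + 7m - 2 = 0: m = (-7 ± √57)/2, i.e. m ≈ 0.2749 or m ≈ -7.2749.

m = -7.2749 or m = -5 or m = 0.2749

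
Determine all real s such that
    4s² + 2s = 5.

s = -1.3956 or s = 0.8956

Rearrange to standard form: 4s² + 2s - 5 = 0.
Discriminant: (2)² − 4·4·(-5) = 84.
Quadratic formula: s = (-2 ± √84) / 8.
So s = -1/4 + √(21)/4 ≈ 0.8956 or s = -√(21)/4 - 1/4 ≈ -1.3956.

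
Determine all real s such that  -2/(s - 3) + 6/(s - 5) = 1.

s = 2.3944 or s = 9.6056

Multiply both sides by (s - 3)(s - 5):
-2(s - 5) + 6(s - 3) = (s - 3)(s - 5).
Expand and collect terms: s^2 - 12s + 23 = 0.
By the quadratic formula, s = (12 +/- sqrt(52)) / 2, so s ~= 9.6056 or s ~= 2.3944.
Neither value makes a denominator zero (s != 3, s != 5), so both are valid.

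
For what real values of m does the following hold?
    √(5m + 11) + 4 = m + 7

m = -2 or m = 1

Isolate the radical: √(5m + 11) = m + 3.
Square both sides: 5m + 11 = (m + 3)².
Expand and rearrange: m² + m - 2 = 0.
Solving gives m = 1 or m = -2.
Check each candidate in the original equation:
  m = 1: √(16) = 4, while m + 3 = 4 — valid.
  m = -2: √(1) = 1, while m + 3 = 1 — valid.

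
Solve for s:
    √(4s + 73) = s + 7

s = 2

Square both sides: 4s + 73 = (s + 7)².
Expand and rearrange: s² + 10s - 24 = 0.
Solving gives s = 2 or s = -12.
Check each candidate in the original equation:
  s = 2: √(81) = 9, while s + 7 = 9 — valid.
  s = -12: √(25) = 5, while s + 7 = -5 — extraneous.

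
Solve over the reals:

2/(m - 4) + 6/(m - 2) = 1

m = 3.3944 or m = 10.6056

Multiply both sides by (m - 4)(m - 2):
2(m - 2) + 6(m - 4) = (m - 4)(m - 2).
Expand and collect terms: m² - 14m + 36 = 0.
By the quadratic formula, m = (14 ± √52) / 2, so m ≈ 10.6056 or m ≈ 3.3944.
Neither value makes a denominator zero (m ≠ 4, m ≠ 2), so both are valid.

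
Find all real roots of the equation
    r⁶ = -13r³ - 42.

Let u = r³. The equation becomes u² + 13u + 42 = 0.
Factor: (u + 6)(u + 7) = 0, so u = -6 or u = -7.
r³ = -6 gives r = -∛(6) ≈ -1.8171.
r³ = -7 gives r = -∛(7) ≈ -1.9129.

r = -1.9129 or r = -1.8171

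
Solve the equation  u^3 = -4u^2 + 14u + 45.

Rearrange: u^3 + 4u^2 - 14u - 45 = 0.
Possible rational roots are divisors of -45. Testing u = -5 gives 0, so (u + 5) is a factor.
Divide: u^3 + 4u^2 - 14u - 45 = (u + 5)(u^2 - u - 9).
Apply the quadratic formula to u^2 - u - 9 = 0: u = (1 +/- sqrt(37))/2, i.e. u ~= 3.5414 or u ~= -2.5414.

u = -5 or u = -2.5414 or u = 3.5414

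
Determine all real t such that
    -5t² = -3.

t = -0.7746 or t = 0.7746

Rearrange to standard form: -5t² + 3 = 0.
Discriminant: (0)² − 4·(-5)·3 = 60.
Quadratic formula: t = (0 ± √60) / (-10).
So t = -√(15)/5 ≈ -0.7746 or t = √(15)/5 ≈ 0.7746.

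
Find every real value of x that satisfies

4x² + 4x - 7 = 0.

Discriminant: (4)² − 4·4·(-7) = 128.
Quadratic formula: x = (-4 ± √128) / 8.
So x = -1/2 + √(2) ≈ 0.9142 or x = -√(2) - 1/2 ≈ -1.9142.

x = -1.9142 or x = 0.9142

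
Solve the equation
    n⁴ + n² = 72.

Let u = n². The equation becomes u² + u - 72 = 0.
Factor: (u - 8)(u + 9) = 0, so u = 8 or u = -9.
n² = 8 gives n = ±2·√(2) ≈ ±2.8284.
n² = -9 < 0 has no real solution.

n = -2.8284 or n = 2.8284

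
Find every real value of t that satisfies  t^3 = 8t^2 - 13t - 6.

Rearrange: t^3 - 8t^2 + 13t + 6 = 0.
Possible rational roots are divisors of 6. Testing t = 3 gives 0, so (t - 3) is a factor.
Divide: t^3 - 8t^2 + 13t + 6 = (t - 3)(t^2 - 5t - 2).
Apply the quadratic formula to t^2 - 5t - 2 = 0: t = (5 +/- sqrt(33))/2, i.e. t ~= 5.3723 or t ~= -0.3723.

t = -0.3723 or t = 3 or t = 5.3723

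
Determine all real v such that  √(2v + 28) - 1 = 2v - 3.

v = 4

Isolate the radical: √(2v + 28) = 2v - 2.
Square both sides: 2v + 28 = (2v - 2)².
Expand and rearrange: 4v² - 10v - 24 = 0.
Solving gives v = 4 or v = -1.5.
Check each candidate in the original equation:
  v = 4: √(36) = 6, while 2v - 2 = 6 — valid.
  v = -1.5: √(25) = 5, while 2v - 2 = -5 — extraneous.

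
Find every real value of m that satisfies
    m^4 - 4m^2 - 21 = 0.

m = -2.6458 or m = 2.6458

Let u = m^2. The equation becomes u^2 - 4u - 21 = 0.
Factor: (u - 7)(u + 3) = 0, so u = 7 or u = -3.
m^2 = 7 gives m = +/-sqrt(7) ~= +/-2.6458.
m^2 = -3 < 0 has no real solution.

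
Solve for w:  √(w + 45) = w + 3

Square both sides: w + 45 = (w + 3)².
Expand and rearrange: w² + 5w - 36 = 0.
Solving gives w = 4 or w = -9.
Check each candidate in the original equation:
  w = 4: √(49) = 7, while w + 3 = 7 — valid.
  w = -9: √(36) = 6, while w + 3 = -6 — extraneous.

w = 4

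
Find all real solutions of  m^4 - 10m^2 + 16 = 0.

Let u = m^2. The equation becomes u^2 - 10u + 16 = 0.
Factor: (u - 8)(u - 2) = 0, so u = 8 or u = 2.
m^2 = 8 gives m = +/-2*sqrt(2) ~= +/-2.8284.
m^2 = 2 gives m = +/-sqrt(2) ~= +/-1.4142.

m = -2.8284 or m = -1.4142 or m = 1.4142 or m = 2.8284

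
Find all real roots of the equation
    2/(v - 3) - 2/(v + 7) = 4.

v = -7.4772 or v = 3.4772

Multiply both sides by (v - 3)(v + 7):
2(v + 7) - 2(v - 3) = 4(v - 3)(v + 7).
Expand and collect terms: 4v^2 + 16v - 104 = 0.
By the quadratic formula, v = (-16 +/- sqrt(1920)) / 8, so v ~= 3.4772 or v ~= -7.4772.
Neither value makes a denominator zero (v != 3, v != -7), so both are valid.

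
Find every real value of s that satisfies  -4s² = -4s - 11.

s = -1.2321 or s = 2.2321

Rearrange to standard form: -4s² + 4s + 11 = 0.
Discriminant: (4)² − 4·(-4)·11 = 192.
Quadratic formula: s = (-4 ± √192) / (-8).
So s = 1/2 - √(3) ≈ -1.2321 or s = 1/2 + √(3) ≈ 2.2321.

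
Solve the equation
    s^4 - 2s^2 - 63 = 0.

s = -3 or s = 3

Let u = s^2. The equation becomes u^2 - 2u - 63 = 0.
Factor: (u + 7)(u - 9) = 0, so u = -7 or u = 9.
s^2 = -7 < 0 has no real solution.
s^2 = 9 gives s = +/-3.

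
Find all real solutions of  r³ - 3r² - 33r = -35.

Rearrange: r³ - 3r² - 33r + 35 = 0.
Possible rational roots are divisors of 35. Testing r = -5 gives 0, so (r + 5) is a factor.
Divide: r³ - 3r² - 33r + 35 = (r + 5)(r² - 8r + 7).
Factor the quadratic: r = 7 or r = 1.

r = -5 or r = 1 or r = 7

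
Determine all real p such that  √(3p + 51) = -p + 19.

Square both sides: 3p + 51 = (-p + 19)².
Expand and rearrange: p² - 41p + 310 = 0.
Solving gives p = 31 or p = 10.
Check each candidate in the original equation:
  p = 31: √(144) = 12, while -p + 19 = -12 — extraneous.
  p = 10: √(81) = 9, while -p + 19 = 9 — valid.

p = 10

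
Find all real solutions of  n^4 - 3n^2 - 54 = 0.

Let u = n^2. The equation becomes u^2 - 3u - 54 = 0.
Factor: (u - 9)(u + 6) = 0, so u = 9 or u = -6.
n^2 = 9 gives n = +/-3.
n^2 = -6 < 0 has no real solution.

n = -3 or n = 3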